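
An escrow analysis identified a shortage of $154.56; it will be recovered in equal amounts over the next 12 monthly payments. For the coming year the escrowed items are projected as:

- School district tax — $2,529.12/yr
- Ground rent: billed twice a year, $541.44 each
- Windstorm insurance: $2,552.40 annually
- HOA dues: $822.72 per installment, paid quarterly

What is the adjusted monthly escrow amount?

$800.82

School district tax: $2,529.12 per year
Ground rent: $541.44 × 2 = $1,082.88 per year
Windstorm insurance: $2,552.40 per year
HOA dues: $822.72 × 4 = $3,290.88 per year
Total per year = $2,529.12 + $1,082.88 + $2,552.40 + $3,290.88 = $9,455.28
Monthly escrow = $9,455.28 / 12 = $787.94
Monthly shortage recovery: $154.56 ÷ 12 = $12.88
Adjusted monthly = $787.94 + $12.88 = $800.82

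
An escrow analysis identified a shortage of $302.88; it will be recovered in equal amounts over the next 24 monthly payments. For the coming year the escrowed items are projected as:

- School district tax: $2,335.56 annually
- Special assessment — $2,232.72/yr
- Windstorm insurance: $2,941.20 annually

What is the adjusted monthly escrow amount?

$638.41

School district tax — $2,335.56 annually
Special assessment — $2,232.72 annually
Windstorm insurance — $2,941.20 annually
Combined annual = $2,335.56 + $2,232.72 + $2,941.20 = $7,509.48
Monthly escrow = $7,509.48 / 12 = $625.79
Shortage per month = $302.88 ÷ 24 = $12.62
New monthly escrow = $625.79 + $12.62 = $638.41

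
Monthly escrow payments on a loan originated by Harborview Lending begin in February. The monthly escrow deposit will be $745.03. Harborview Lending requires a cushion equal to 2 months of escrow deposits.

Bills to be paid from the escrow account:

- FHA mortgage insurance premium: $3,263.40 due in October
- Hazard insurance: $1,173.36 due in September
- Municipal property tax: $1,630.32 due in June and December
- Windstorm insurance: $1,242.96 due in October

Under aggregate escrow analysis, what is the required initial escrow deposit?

$2,235.09

Cushion = 2 × $745.03 = $1,490.06
Trial balance (start $0, +$745.03 each month, − disbursements):
  Feb: +$745.03 → $745.03
  Mar: +$745.03 → $1,490.06
  Apr: +$745.03 → $2,235.09
  May: +$745.03 → $2,980.12
  Jun: +$745.03 − $1,630.32 → $2,094.83
  Jul: +$745.03 → $2,839.86
  Aug: +$745.03 → $3,584.89
  Sep: +$745.03 − $1,173.36 → $3,156.56
  Oct: +$745.03 − $4,506.36 → -$604.77
  Nov: +$745.03 → $140.26
  Dec: +$745.03 − $1,630.32 → -$745.03
  Jan: +$745.03 → $0.00
Lowest trial balance = -$745.03 (Dec)
Initial deposit = cushion − low point = $1,490.06 − (-$745.03) = $2,235.09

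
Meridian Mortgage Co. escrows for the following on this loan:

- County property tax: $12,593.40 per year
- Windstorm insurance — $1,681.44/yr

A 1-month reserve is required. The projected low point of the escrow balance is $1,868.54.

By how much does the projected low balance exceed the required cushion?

$678.97

County property tax: $12,593.40 annually
Windstorm insurance: $1,681.44 annually
Yearly total = $12,593.40 + $1,681.44 = $14,274.84
Per month = $14,274.84 / 12 = $1,189.57
Required reserve = 1 × $1,189.57 = $1,189.57
Surplus = $1,868.54 − $1,189.57 = $678.97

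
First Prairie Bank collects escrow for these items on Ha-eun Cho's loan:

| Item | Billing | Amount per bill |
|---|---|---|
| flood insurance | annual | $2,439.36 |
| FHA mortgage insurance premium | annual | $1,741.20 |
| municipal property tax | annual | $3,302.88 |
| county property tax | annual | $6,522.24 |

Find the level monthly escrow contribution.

Flood insurance: $2,439.36/yr
FHA mortgage insurance premium: $1,741.20/yr
Municipal property tax: $3,302.88/yr
County property tax: $6,522.24/yr
Yearly total = $2,439.36 + $1,741.20 + $3,302.88 + $6,522.24 = $14,005.68
Base monthly escrow = $14,005.68 / 12 = $1,167.14

$1,167.14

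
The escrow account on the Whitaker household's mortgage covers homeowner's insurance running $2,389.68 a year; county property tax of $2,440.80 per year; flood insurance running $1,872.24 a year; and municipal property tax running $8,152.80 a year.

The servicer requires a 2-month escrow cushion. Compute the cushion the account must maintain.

Homeowner's insurance — $2,389.68 per year
County property tax — $2,440.80 per year
Flood insurance — $1,872.24 per year
Municipal property tax — $8,152.80 per year
Total annual escrow = $2,389.68 + $2,440.80 + $1,872.24 + $8,152.80 = $14,855.52
Monthly = $14,855.52 ÷ 12 = $1,237.96
Reserve = 2 × $1,237.96 = $2,475.92

$2,475.92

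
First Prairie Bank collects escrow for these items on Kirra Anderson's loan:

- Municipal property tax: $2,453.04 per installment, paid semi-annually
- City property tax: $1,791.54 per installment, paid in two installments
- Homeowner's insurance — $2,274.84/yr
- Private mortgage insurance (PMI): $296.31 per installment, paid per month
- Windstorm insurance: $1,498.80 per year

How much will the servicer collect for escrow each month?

$1,318.21

Municipal property tax — $2,453.04 × 2 = $4,906.08/yr
City property tax — $1,791.54 × 2 = $3,583.08/yr
Homeowner's insurance — $2,274.84/yr
Private mortgage insurance (PMI) — $296.31 × 12 = $3,555.72/yr
Windstorm insurance — $1,498.80/yr
Total per year = $4,906.08 + $3,583.08 + $2,274.84 + $3,555.72 + $1,498.80 = $15,818.52
Base monthly escrow = $15,818.52 / 12 = $1,318.21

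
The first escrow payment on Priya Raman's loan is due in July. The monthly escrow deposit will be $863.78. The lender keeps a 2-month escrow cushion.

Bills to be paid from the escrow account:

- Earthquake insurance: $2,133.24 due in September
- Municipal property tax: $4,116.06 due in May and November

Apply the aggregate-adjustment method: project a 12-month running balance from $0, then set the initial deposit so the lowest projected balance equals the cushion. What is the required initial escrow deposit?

Cushion = 2 × $863.78 = $1,727.56
Trial balance (start $0, +$863.78 each month, − disbursements):
  Jul: +$863.78 → $863.78
  Aug: +$863.78 → $1,727.56
  Sep: +$863.78 − $2,133.24 → $458.10
  Oct: +$863.78 → $1,321.88
  Nov: +$863.78 − $4,116.06 → -$1,930.40
  Dec: +$863.78 → -$1,066.62
  Jan: +$863.78 → -$202.84
  Feb: +$863.78 → $660.94
  Mar: +$863.78 → $1,524.72
  Apr: +$863.78 → $2,388.50
  May: +$863.78 − $4,116.06 → -$863.78
  Jun: +$863.78 → $0.00
Lowest trial balance = -$1,930.40 (Nov)
Initial deposit = cushion − low point = $1,727.56 − (-$1,930.40) = $3,657.96

$3,657.96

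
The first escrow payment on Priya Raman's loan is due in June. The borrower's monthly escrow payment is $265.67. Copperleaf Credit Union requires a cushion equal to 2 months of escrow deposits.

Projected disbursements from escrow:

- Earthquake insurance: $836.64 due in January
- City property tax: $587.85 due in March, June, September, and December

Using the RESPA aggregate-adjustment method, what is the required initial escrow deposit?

$1,062.68

Cushion = 2 × $265.67 = $531.34
Trial balance (start $0, +$265.67 each month, − disbursements):
  Jun: +$265.67 − $587.85 → -$322.18
  Jul: +$265.67 → -$56.51
  Aug: +$265.67 → $209.16
  Sep: +$265.67 − $587.85 → -$113.02
  Oct: +$265.67 → $152.65
  Nov: +$265.67 → $418.32
  Dec: +$265.67 − $587.85 → $96.14
  Jan: +$265.67 − $836.64 → -$474.83
  Feb: +$265.67 → -$209.16
  Mar: +$265.67 − $587.85 → -$531.34
  Apr: +$265.67 → -$265.67
  May: +$265.67 → $0.00
Lowest trial balance = -$531.34 (Mar)
Initial deposit = cushion − low point = $531.34 − (-$531.34) = $1,062.68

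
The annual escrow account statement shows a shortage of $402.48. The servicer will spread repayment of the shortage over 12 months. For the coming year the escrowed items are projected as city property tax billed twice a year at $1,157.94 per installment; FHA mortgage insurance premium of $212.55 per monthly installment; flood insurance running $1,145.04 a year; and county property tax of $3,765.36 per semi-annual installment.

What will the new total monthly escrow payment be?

City property tax = $1,157.94 × 2 = $2,315.88/yr
FHA mortgage insurance premium = $212.55 × 12 = $2,550.60/yr
Flood insurance = $1,145.04/yr
County property tax = $3,765.36 × 2 = $7,530.72/yr
Yearly total = $2,315.88 + $2,550.60 + $1,145.04 + $7,530.72 = $13,542.24
Monthly escrow = $13,542.24 ÷ 12 = $1,128.52
Shortage per month = $402.48 ÷ 12 = $33.54
Adjusted monthly = $1,128.52 + $33.54 = $1,162.06

$1,162.06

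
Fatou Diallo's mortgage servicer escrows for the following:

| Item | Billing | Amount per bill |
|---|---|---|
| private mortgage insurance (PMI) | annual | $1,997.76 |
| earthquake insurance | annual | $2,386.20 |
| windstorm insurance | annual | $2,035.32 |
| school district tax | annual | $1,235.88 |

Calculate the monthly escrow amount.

$637.93

Private mortgage insurance (PMI) — $1,997.76
Earthquake insurance — $2,386.20
Windstorm insurance — $2,035.32
School district tax — $1,235.88
Total per year = $1,997.76 + $2,386.20 + $2,035.32 + $1,235.88 = $7,655.16
Monthly = $7,655.16 / 12 = $637.93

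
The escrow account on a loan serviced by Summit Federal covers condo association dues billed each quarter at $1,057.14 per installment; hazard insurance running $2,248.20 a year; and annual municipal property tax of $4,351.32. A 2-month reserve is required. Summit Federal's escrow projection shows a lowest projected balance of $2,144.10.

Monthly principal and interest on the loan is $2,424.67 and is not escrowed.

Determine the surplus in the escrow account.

Condo association dues: $1,057.14 × 4 = $4,228.56 annually
Hazard insurance: $2,248.20 annually
Municipal property tax: $4,351.32 annually
Total annual escrow = $10,828.08
Monthly escrow = $10,828.08 / 12 = $902.34
Required cushion = 2 × $902.34 = $1,804.68
Excess over cushion: $2,144.10 − $1,804.68 = $339.42

$339.42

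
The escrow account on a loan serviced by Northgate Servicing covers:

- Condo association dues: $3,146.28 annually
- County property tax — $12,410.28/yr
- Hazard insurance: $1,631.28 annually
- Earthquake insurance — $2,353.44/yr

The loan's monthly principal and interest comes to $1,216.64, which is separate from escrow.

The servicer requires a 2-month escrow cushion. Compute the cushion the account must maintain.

Condo association dues — $3,146.28 annually
County property tax — $12,410.28 annually
Hazard insurance — $1,631.28 annually
Earthquake insurance — $2,353.44 annually
Total annual escrow = $3,146.28 + $12,410.28 + $1,631.28 + $2,353.44 = $19,541.28
Monthly = $19,541.28 / 12 = $1,628.44
Required cushion = 2 × $1,628.44 = $3,256.88

$3,256.88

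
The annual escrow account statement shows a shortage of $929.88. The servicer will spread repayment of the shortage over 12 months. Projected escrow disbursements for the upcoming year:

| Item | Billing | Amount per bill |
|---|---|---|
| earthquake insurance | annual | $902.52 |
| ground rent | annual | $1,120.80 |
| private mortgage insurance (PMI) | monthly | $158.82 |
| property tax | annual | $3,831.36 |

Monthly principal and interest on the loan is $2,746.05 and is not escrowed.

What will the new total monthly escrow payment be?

$724.20

Earthquake insurance = $902.52 annually
Ground rent = $1,120.80 annually
Private mortgage insurance (PMI) = $158.82 × 12 = $1,905.84 annually
Property tax = $3,831.36 annually
Annual escrow total = $902.52 + $1,120.80 + $1,905.84 + $3,831.36 = $7,760.52
Per month = $7,760.52 / 12 = $646.71
Shortage spread = $929.88 ÷ 12 = $77.49/mo
Adjusted monthly = $646.71 + $77.49 = $724.20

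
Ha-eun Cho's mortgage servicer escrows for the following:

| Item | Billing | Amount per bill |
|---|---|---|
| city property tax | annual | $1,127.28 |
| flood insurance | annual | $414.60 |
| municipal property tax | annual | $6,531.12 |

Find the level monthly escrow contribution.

City property tax — $1,127.28/yr
Flood insurance — $414.60/yr
Municipal property tax — $6,531.12/yr
Total annual escrow = $8,073.00
Monthly = $8,073.00 / 12 = $672.75

$672.75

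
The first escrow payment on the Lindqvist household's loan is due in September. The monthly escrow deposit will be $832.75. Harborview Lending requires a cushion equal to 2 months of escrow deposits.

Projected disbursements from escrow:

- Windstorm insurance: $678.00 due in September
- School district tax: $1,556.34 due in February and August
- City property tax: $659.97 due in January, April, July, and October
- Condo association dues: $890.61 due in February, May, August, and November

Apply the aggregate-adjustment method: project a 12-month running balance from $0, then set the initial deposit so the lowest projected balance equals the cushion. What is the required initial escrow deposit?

Cushion = 2 × $832.75 = $1,665.50
Trial balance (start $0, +$832.75 each month, − disbursements):
  Sep: +$832.75 − $678.00 → $154.75
  Oct: +$832.75 − $659.97 → $327.53
  Nov: +$832.75 − $890.61 → $269.67
  Dec: +$832.75 → $1,102.42
  Jan: +$832.75 − $659.97 → $1,275.20
  Feb: +$832.75 − $2,446.95 → -$339.00
  Mar: +$832.75 → $493.75
  Apr: +$832.75 − $659.97 → $666.53
  May: +$832.75 − $890.61 → $608.67
  Jun: +$832.75 → $1,441.42
  Jul: +$832.75 − $659.97 → $1,614.20
  Aug: +$832.75 − $2,446.95 → $0.00
Lowest trial balance = -$339.00 (Feb)
Initial deposit = cushion − low point = $1,665.50 − (-$339.00) = $2,004.50

$2,004.50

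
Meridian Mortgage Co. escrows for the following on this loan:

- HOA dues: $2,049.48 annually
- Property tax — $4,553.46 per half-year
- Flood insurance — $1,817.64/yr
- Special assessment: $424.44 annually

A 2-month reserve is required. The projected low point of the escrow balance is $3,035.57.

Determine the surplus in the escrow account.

HOA dues: $2,049.48
Property tax: $4,553.46 × 2 = $9,106.92
Flood insurance: $1,817.64
Special assessment: $424.44
Annual escrow total = $2,049.48 + $9,106.92 + $1,817.64 + $424.44 = $13,398.48
Per month = $13,398.48 / 12 = $1,116.54
Cushion = 2 × $1,116.54 = $2,233.08
Excess over cushion: $3,035.57 − $2,233.08 = $802.49

$802.49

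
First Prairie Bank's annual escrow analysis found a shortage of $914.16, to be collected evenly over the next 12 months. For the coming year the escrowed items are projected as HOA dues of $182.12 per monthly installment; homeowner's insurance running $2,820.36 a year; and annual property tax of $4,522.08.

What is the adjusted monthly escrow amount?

HOA dues = $182.12 × 12 = $2,185.44 per year
Homeowner's insurance = $2,820.36 per year
Property tax = $4,522.08 per year
Total annual escrow = $2,185.44 + $2,820.36 + $4,522.08 = $9,527.88
Base monthly escrow = $9,527.88 / 12 = $793.99
Monthly shortage recovery: $914.16 / 12 = $76.18
New monthly escrow = $793.99 + $76.18 = $870.17

$870.17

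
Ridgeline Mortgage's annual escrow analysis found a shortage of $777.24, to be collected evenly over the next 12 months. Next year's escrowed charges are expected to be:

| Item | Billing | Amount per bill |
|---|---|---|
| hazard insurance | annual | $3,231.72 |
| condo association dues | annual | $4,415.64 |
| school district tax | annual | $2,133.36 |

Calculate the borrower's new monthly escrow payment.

Hazard insurance — $3,231.72/yr
Condo association dues — $4,415.64/yr
School district tax — $2,133.36/yr
Combined annual = $9,780.72
Per month = $9,780.72 / 12 = $815.06
Shortage per month = $777.24 ÷ 12 = $64.77
Adjusted monthly = $815.06 + $64.77 = $879.83

$879.83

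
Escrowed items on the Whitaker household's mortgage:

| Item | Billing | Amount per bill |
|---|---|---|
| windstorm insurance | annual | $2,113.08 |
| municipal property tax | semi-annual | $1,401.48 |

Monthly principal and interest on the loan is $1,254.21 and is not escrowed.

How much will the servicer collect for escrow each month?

$409.67

Windstorm insurance — $2,113.08 annually
Municipal property tax — $1,401.48 × 2 = $2,802.96 annually
Annual escrow total = $2,113.08 + $2,802.96 = $4,916.04
Monthly = $4,916.04 ÷ 12 = $409.67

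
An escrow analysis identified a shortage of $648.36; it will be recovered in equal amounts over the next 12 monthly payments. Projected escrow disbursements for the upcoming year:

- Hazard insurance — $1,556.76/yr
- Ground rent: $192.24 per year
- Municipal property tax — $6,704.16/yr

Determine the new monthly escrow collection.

$758.46

Hazard insurance: $1,556.76
Ground rent: $192.24
Municipal property tax: $6,704.16
Total per year = $1,556.76 + $192.24 + $6,704.16 = $8,453.16
Base monthly escrow = $8,453.16 ÷ 12 = $704.43
Monthly shortage recovery: $648.36 / 12 = $54.03
New monthly escrow = $704.43 + $54.03 = $758.46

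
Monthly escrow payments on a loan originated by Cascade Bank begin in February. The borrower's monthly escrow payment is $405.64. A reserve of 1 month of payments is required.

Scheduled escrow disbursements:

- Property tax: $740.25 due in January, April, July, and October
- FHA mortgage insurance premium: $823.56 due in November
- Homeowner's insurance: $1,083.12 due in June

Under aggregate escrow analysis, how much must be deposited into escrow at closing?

$535.42

Cushion = 1 × $405.64 = $405.64
Trial balance (start $0, +$405.64 each month, − disbursements):
  Feb: +$405.64 → $405.64
  Mar: +$405.64 → $811.28
  Apr: +$405.64 − $740.25 → $476.67
  May: +$405.64 → $882.31
  Jun: +$405.64 − $1,083.12 → $204.83
  Jul: +$405.64 − $740.25 → -$129.78
  Aug: +$405.64 → $275.86
  Sep: +$405.64 → $681.50
  Oct: +$405.64 − $740.25 → $346.89
  Nov: +$405.64 − $823.56 → -$71.03
  Dec: +$405.64 → $334.61
  Jan: +$405.64 − $740.25 → $0.00
Lowest trial balance = -$129.78 (Jul)
Initial deposit = cushion − low point = $405.64 − (-$129.78) = $535.42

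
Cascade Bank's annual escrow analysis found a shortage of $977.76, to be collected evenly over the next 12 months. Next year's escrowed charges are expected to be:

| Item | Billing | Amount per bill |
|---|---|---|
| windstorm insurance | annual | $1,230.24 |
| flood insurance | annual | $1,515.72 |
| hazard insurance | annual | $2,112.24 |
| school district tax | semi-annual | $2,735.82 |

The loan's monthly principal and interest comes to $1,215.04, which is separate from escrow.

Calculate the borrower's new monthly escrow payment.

$942.30

Windstorm insurance — $1,230.24 per year
Flood insurance — $1,515.72 per year
Hazard insurance — $2,112.24 per year
School district tax — $2,735.82 × 2 = $5,471.64 per year
Combined annual = $1,230.24 + $1,515.72 + $2,112.24 + $5,471.64 = $10,329.84
Base monthly escrow = $10,329.84 / 12 = $860.82
Shortage per month = $977.76 ÷ 12 = $81.48
Adjusted monthly = $860.82 + $81.48 = $942.30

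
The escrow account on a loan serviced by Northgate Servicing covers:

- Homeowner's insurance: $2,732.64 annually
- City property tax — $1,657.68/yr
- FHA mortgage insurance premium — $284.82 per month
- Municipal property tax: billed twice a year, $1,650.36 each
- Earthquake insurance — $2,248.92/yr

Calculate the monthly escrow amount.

Homeowner's insurance: $2,732.64 per year
City property tax: $1,657.68 per year
FHA mortgage insurance premium: $284.82 × 12 = $3,417.84 per year
Municipal property tax: $1,650.36 × 2 = $3,300.72 per year
Earthquake insurance: $2,248.92 per year
Combined annual = $2,732.64 + $1,657.68 + $3,417.84 + $3,300.72 + $2,248.92 = $13,357.80
Monthly = $13,357.80 / 12 = $1,113.15

$1,113.15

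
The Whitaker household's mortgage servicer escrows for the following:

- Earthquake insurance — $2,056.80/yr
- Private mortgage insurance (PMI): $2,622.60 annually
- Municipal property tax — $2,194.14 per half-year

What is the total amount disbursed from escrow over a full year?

Earthquake insurance — $2,056.80/yr
Private mortgage insurance (PMI) — $2,622.60/yr
Municipal property tax — $2,194.14 × 2 = $4,388.28/yr
Yearly total = $9,067.68

$9,067.68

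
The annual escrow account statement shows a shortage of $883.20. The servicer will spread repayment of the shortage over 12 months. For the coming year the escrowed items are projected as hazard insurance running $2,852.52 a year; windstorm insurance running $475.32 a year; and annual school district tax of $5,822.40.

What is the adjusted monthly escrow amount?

Hazard insurance = $2,852.52 per year
Windstorm insurance = $475.32 per year
School district tax = $5,822.40 per year
Combined annual = $9,150.24
Base monthly escrow = $9,150.24 / 12 = $762.52
Shortage spread = $883.20 / 12 = $73.60/mo
New monthly escrow = $762.52 + $73.60 = $836.12

$836.12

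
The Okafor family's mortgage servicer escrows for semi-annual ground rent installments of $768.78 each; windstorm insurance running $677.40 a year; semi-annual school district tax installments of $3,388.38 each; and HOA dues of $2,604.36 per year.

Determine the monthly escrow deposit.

Ground rent — $768.78 × 2 = $1,537.56/yr
Windstorm insurance — $677.40/yr
School district tax — $3,388.38 × 2 = $6,776.76/yr
HOA dues — $2,604.36/yr
Combined annual = $1,537.56 + $677.40 + $6,776.76 + $2,604.36 = $11,596.08
Base monthly escrow = $11,596.08 ÷ 12 = $966.34

$966.34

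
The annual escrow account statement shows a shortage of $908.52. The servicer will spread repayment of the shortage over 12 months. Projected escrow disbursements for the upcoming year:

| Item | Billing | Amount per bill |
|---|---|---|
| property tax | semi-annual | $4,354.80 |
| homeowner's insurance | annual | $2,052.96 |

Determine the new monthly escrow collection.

$972.59

Property tax: $4,354.80 × 2 = $8,709.60 per year
Homeowner's insurance: $2,052.96 per year
Annual escrow total = $8,709.60 + $2,052.96 = $10,762.56
Per month = $10,762.56 / 12 = $896.88
Shortage per month = $908.52 ÷ 12 = $75.71
Adjusted monthly = $896.88 + $75.71 = $972.59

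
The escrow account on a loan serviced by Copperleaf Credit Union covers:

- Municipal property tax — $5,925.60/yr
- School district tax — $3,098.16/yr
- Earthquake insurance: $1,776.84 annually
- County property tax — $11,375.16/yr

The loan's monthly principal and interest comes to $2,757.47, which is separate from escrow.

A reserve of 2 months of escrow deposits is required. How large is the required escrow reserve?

Municipal property tax = $5,925.60 annually
School district tax = $3,098.16 annually
Earthquake insurance = $1,776.84 annually
County property tax = $11,375.16 annually
Total per year = $22,175.76
Base monthly escrow = $22,175.76 ÷ 12 = $1,847.98
Reserve = 2 × $1,847.98 = $3,695.96

$3,695.96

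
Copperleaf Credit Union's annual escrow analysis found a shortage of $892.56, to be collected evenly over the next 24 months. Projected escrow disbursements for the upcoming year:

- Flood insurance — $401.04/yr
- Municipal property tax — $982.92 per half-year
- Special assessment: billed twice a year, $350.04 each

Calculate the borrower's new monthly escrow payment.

$292.77

Flood insurance — $401.04
Municipal property tax — $982.92 × 2 = $1,965.84
Special assessment — $350.04 × 2 = $700.08
Yearly total = $401.04 + $1,965.84 + $700.08 = $3,066.96
Per month = $3,066.96 / 12 = $255.58
Shortage per month = $892.56 ÷ 24 = $37.19
Adjusted monthly = $255.58 + $37.19 = $292.77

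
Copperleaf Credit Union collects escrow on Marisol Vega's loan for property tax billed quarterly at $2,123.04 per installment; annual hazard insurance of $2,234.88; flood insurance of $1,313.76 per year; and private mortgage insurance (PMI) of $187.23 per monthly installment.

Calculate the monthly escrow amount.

Property tax: $2,123.04 × 4 = $8,492.16/yr
Hazard insurance: $2,234.88/yr
Flood insurance: $1,313.76/yr
Private mortgage insurance (PMI): $187.23 × 12 = $2,246.76/yr
Annual escrow total = $8,492.16 + $2,234.88 + $1,313.76 + $2,246.76 = $14,287.56
Per month = $14,287.56 ÷ 12 = $1,190.63

$1,190.63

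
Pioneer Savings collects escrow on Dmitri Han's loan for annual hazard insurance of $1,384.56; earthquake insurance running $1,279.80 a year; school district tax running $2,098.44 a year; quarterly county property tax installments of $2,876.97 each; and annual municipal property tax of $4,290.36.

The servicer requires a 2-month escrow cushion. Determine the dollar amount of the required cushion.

Hazard insurance: $1,384.56 annually
Earthquake insurance: $1,279.80 annually
School district tax: $2,098.44 annually
County property tax: $2,876.97 × 4 = $11,507.88 annually
Municipal property tax: $4,290.36 annually
Total annual escrow = $20,561.04
Base monthly escrow = $20,561.04 ÷ 12 = $1,713.42
Required cushion = 2 × $1,713.42 = $3,426.84

$3,426.84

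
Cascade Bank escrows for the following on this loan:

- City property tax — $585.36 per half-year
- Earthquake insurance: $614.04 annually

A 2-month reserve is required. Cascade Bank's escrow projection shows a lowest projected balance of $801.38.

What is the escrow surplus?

City property tax = $585.36 × 2 = $1,170.72 per year
Earthquake insurance = $614.04 per year
Yearly total = $1,784.76
Per month = $1,784.76 / 12 = $148.73
Cushion = 2 × $148.73 = $297.46
Surplus = $801.38 − $297.46 = $503.92

$503.92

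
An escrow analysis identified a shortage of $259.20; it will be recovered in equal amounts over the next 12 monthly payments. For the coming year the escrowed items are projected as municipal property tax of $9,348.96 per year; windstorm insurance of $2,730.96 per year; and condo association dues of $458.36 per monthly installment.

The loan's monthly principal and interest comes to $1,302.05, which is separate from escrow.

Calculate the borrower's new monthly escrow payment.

Municipal property tax — $9,348.96 per year
Windstorm insurance — $2,730.96 per year
Condo association dues — $458.36 × 12 = $5,500.32 per year
Total annual escrow = $17,580.24
Monthly = $17,580.24 ÷ 12 = $1,465.02
Monthly shortage recovery: $259.20 ÷ 12 = $21.60
Adjusted monthly = $1,465.02 + $21.60 = $1,486.62

$1,486.62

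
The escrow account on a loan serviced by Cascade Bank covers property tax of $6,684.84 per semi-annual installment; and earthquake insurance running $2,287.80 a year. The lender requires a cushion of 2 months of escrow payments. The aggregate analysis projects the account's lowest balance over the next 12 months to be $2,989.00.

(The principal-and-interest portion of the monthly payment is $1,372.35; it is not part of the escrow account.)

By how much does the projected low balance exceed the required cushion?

$379.42

Property tax: $6,684.84 × 2 = $13,369.68
Earthquake insurance: $2,287.80
Annual escrow total = $15,657.48
Monthly = $15,657.48 ÷ 12 = $1,304.79
Required reserve = 2 × $1,304.79 = $2,609.58
Excess over cushion: $2,989.00 − $2,609.58 = $379.42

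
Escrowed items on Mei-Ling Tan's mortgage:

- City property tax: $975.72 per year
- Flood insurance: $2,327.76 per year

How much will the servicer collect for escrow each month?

$275.29

City property tax — $975.72 annually
Flood insurance — $2,327.76 annually
Annual escrow total = $3,303.48
Per month = $3,303.48 / 12 = $275.29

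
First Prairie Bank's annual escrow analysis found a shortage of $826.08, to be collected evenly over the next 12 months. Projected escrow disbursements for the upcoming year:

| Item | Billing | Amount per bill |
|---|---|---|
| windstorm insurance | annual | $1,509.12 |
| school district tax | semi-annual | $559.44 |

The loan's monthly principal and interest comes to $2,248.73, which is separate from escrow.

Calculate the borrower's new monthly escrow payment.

$287.84

Windstorm insurance — $1,509.12/yr
School district tax — $559.44 × 2 = $1,118.88/yr
Yearly total = $2,628.00
Monthly escrow = $2,628.00 / 12 = $219.00
Shortage per month = $826.08 / 12 = $68.84
Adjusted monthly = $219.00 + $68.84 = $287.84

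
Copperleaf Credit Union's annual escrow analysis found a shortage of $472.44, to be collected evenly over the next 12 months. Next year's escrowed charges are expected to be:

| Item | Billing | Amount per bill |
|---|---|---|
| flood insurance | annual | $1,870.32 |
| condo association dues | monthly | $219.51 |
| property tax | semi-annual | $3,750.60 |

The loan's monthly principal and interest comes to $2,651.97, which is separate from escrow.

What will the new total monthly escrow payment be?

$1,039.84

Flood insurance: $1,870.32/yr
Condo association dues: $219.51 × 12 = $2,634.12/yr
Property tax: $3,750.60 × 2 = $7,501.20/yr
Total per year = $1,870.32 + $2,634.12 + $7,501.20 = $12,005.64
Monthly escrow = $12,005.64 ÷ 12 = $1,000.47
Shortage spread = $472.44 / 12 = $39.37/mo
New monthly escrow = $1,000.47 + $39.37 = $1,039.84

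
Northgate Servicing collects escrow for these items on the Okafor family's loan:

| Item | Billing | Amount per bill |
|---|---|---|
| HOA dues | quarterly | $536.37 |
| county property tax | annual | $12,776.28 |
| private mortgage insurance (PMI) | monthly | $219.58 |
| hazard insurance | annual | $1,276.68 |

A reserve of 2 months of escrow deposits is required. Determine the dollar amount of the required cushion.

$3,138.90

HOA dues = $536.37 × 4 = $2,145.48/yr
County property tax = $12,776.28/yr
Private mortgage insurance (PMI) = $219.58 × 12 = $2,634.96/yr
Hazard insurance = $1,276.68/yr
Annual escrow total = $2,145.48 + $12,776.28 + $2,634.96 + $1,276.68 = $18,833.40
Monthly escrow = $18,833.40 / 12 = $1,569.45
Reserve = 2 × $1,569.45 = $3,138.90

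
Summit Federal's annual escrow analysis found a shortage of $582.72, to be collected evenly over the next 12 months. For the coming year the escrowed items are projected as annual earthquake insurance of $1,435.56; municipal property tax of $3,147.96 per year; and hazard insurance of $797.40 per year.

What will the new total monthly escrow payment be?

Earthquake insurance — $1,435.56 per year
Municipal property tax — $3,147.96 per year
Hazard insurance — $797.40 per year
Total annual escrow = $1,435.56 + $3,147.96 + $797.40 = $5,380.92
Base monthly escrow = $5,380.92 / 12 = $448.41
Shortage spread = $582.72 ÷ 12 = $48.56/mo
Adjusted monthly = $448.41 + $48.56 = $496.97

$496.97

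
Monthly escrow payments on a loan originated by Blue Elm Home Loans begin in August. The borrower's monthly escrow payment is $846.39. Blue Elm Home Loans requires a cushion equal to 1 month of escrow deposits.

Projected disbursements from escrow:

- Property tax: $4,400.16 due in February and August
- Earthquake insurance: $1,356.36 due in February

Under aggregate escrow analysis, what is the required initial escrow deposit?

$5,078.34

Cushion = 1 × $846.39 = $846.39
Trial balance (start $0, +$846.39 each month, − disbursements):
  Aug: +$846.39 − $4,400.16 → -$3,553.77
  Sep: +$846.39 → -$2,707.38
  Oct: +$846.39 → -$1,860.99
  Nov: +$846.39 → -$1,014.60
  Dec: +$846.39 → -$168.21
  Jan: +$846.39 → $678.18
  Feb: +$846.39 − $5,756.52 → -$4,231.95
  Mar: +$846.39 → -$3,385.56
  Apr: +$846.39 → -$2,539.17
  May: +$846.39 → -$1,692.78
  Jun: +$846.39 → -$846.39
  Jul: +$846.39 → $0.00
Lowest trial balance = -$4,231.95 (Feb)
Initial deposit = cushion − low point = $846.39 − (-$4,231.95) = $5,078.34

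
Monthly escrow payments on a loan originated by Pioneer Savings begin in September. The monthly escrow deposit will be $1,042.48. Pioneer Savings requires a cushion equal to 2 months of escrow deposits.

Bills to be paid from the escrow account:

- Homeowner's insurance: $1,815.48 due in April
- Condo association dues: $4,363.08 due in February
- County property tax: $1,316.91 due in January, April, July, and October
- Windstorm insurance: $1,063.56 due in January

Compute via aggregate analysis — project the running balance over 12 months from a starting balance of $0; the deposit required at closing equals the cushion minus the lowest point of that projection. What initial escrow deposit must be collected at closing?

$4,937.97

Cushion = 2 × $1,042.48 = $2,084.96
Trial balance (start $0, +$1,042.48 each month, − disbursements):
  Sep: +$1,042.48 → $1,042.48
  Oct: +$1,042.48 − $1,316.91 → $768.05
  Nov: +$1,042.48 → $1,810.53
  Dec: +$1,042.48 → $2,853.01
  Jan: +$1,042.48 − $2,380.47 → $1,515.02
  Feb: +$1,042.48 − $4,363.08 → -$1,805.58
  Mar: +$1,042.48 → -$763.10
  Apr: +$1,042.48 − $3,132.39 → -$2,853.01
  May: +$1,042.48 → -$1,810.53
  Jun: +$1,042.48 → -$768.05
  Jul: +$1,042.48 − $1,316.91 → -$1,042.48
  Aug: +$1,042.48 → $0.00
Lowest trial balance = -$2,853.01 (Apr)
Initial deposit = cushion − low point = $2,084.96 − (-$2,853.01) = $4,937.97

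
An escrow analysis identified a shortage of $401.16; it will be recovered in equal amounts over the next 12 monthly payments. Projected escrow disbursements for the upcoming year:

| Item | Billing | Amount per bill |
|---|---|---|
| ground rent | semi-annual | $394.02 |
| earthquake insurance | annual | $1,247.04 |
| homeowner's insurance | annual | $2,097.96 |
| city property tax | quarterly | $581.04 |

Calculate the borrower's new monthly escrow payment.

Ground rent: $394.02 × 2 = $788.04 per year
Earthquake insurance: $1,247.04 per year
Homeowner's insurance: $2,097.96 per year
City property tax: $581.04 × 4 = $2,324.16 per year
Total per year = $6,457.20
Monthly escrow = $6,457.20 ÷ 12 = $538.10
Shortage per month = $401.16 ÷ 12 = $33.43
New monthly escrow = $538.10 + $33.43 = $571.53

$571.53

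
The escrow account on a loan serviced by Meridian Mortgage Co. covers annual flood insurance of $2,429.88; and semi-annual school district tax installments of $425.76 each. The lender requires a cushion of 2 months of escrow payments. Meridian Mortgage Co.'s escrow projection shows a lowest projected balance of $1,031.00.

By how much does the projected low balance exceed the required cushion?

Flood insurance = $2,429.88 per year
School district tax = $425.76 × 2 = $851.52 per year
Total annual escrow = $3,281.40
Base monthly escrow = $3,281.40 / 12 = $273.45
Cushion = 2 × $273.45 = $546.90
Excess over cushion: $1,031.00 − $546.90 = $484.10

$484.10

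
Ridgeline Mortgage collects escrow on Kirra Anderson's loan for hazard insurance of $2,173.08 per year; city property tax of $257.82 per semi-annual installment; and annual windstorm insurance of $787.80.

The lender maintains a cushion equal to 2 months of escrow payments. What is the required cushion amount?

$579.42

Hazard insurance — $2,173.08 per year
City property tax — $257.82 × 2 = $515.64 per year
Windstorm insurance — $787.80 per year
Annual escrow total = $3,476.52
Base monthly escrow = $3,476.52 / 12 = $289.71
Cushion = 2 × $289.71 = $579.42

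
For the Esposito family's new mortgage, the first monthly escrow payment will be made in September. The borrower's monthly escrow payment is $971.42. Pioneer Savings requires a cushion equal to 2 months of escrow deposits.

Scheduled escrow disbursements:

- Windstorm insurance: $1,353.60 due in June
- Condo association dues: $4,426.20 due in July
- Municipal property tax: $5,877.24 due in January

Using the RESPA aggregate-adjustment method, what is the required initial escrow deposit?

Cushion = 2 × $971.42 = $1,942.84
Trial balance (start $0, +$971.42 each month, − disbursements):
  Sep: +$971.42 → $971.42
  Oct: +$971.42 → $1,942.84
  Nov: +$971.42 → $2,914.26
  Dec: +$971.42 → $3,885.68
  Jan: +$971.42 − $5,877.24 → -$1,020.14
  Feb: +$971.42 → -$48.72
  Mar: +$971.42 → $922.70
  Apr: +$971.42 → $1,894.12
  May: +$971.42 → $2,865.54
  Jun: +$971.42 − $1,353.60 → $2,483.36
  Jul: +$971.42 − $4,426.20 → -$971.42
  Aug: +$971.42 → $0.00
Lowest trial balance = -$1,020.14 (Jan)
Initial deposit = cushion − low point = $1,942.84 − (-$1,020.14) = $2,962.98

$2,962.98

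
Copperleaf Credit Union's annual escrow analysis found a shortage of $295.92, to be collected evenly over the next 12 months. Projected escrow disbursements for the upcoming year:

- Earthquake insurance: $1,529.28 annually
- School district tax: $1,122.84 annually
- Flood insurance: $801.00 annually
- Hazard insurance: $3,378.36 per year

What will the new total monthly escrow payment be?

Earthquake insurance — $1,529.28/yr
School district tax — $1,122.84/yr
Flood insurance — $801.00/yr
Hazard insurance — $3,378.36/yr
Total annual escrow = $1,529.28 + $1,122.84 + $801.00 + $3,378.36 = $6,831.48
Base monthly escrow = $6,831.48 ÷ 12 = $569.29
Shortage spread = $295.92 ÷ 12 = $24.66/mo
New monthly escrow = $569.29 + $24.66 = $593.95

$593.95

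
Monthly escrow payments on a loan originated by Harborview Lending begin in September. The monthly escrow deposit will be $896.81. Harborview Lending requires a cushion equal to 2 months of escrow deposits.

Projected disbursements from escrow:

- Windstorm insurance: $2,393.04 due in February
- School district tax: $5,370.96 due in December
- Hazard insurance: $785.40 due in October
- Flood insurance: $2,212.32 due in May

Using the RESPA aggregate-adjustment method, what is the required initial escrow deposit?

Cushion = 2 × $896.81 = $1,793.62
Trial balance (start $0, +$896.81 each month, − disbursements):
  Sep: +$896.81 → $896.81
  Oct: +$896.81 − $785.40 → $1,008.22
  Nov: +$896.81 → $1,905.03
  Dec: +$896.81 − $5,370.96 → -$2,569.12
  Jan: +$896.81 → -$1,672.31
  Feb: +$896.81 − $2,393.04 → -$3,168.54
  Mar: +$896.81 → -$2,271.73
  Apr: +$896.81 → -$1,374.92
  May: +$896.81 − $2,212.32 → -$2,690.43
  Jun: +$896.81 → -$1,793.62
  Jul: +$896.81 → -$896.81
  Aug: +$896.81 → $0.00
Lowest trial balance = -$3,168.54 (Feb)
Initial deposit = cushion − low point = $1,793.62 − (-$3,168.54) = $4,962.16

$4,962.16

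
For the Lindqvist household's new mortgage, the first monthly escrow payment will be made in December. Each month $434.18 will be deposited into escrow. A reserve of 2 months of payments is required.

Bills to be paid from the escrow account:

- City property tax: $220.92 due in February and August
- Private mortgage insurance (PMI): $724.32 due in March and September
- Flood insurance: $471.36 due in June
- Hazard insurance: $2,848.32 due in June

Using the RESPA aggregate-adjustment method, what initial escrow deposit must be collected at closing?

$2,094.02

Cushion = 2 × $434.18 = $868.36
Trial balance (start $0, +$434.18 each month, − disbursements):
  Dec: +$434.18 → $434.18
  Jan: +$434.18 → $868.36
  Feb: +$434.18 − $220.92 → $1,081.62
  Mar: +$434.18 − $724.32 → $791.48
  Apr: +$434.18 → $1,225.66
  May: +$434.18 → $1,659.84
  Jun: +$434.18 − $3,319.68 → -$1,225.66
  Jul: +$434.18 → -$791.48
  Aug: +$434.18 − $220.92 → -$578.22
  Sep: +$434.18 − $724.32 → -$868.36
  Oct: +$434.18 → -$434.18
  Nov: +$434.18 → $0.00
Lowest trial balance = -$1,225.66 (Jun)
Initial deposit = cushion − low point = $868.36 − (-$1,225.66) = $2,094.02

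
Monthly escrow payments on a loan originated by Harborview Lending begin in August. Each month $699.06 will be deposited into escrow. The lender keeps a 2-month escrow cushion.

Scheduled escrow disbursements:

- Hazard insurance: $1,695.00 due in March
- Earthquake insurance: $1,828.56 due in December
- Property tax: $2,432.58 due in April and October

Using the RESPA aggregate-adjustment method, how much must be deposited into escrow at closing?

$3,495.30

Cushion = 2 × $699.06 = $1,398.12
Trial balance (start $0, +$699.06 each month, − disbursements):
  Aug: +$699.06 → $699.06
  Sep: +$699.06 → $1,398.12
  Oct: +$699.06 − $2,432.58 → -$335.40
  Nov: +$699.06 → $363.66
  Dec: +$699.06 − $1,828.56 → -$765.84
  Jan: +$699.06 → -$66.78
  Feb: +$699.06 → $632.28
  Mar: +$699.06 − $1,695.00 → -$363.66
  Apr: +$699.06 − $2,432.58 → -$2,097.18
  May: +$699.06 → -$1,398.12
  Jun: +$699.06 → -$699.06
  Jul: +$699.06 → $0.00
Lowest trial balance = -$2,097.18 (Apr)
Initial deposit = cushion − low point = $1,398.12 − (-$2,097.18) = $3,495.30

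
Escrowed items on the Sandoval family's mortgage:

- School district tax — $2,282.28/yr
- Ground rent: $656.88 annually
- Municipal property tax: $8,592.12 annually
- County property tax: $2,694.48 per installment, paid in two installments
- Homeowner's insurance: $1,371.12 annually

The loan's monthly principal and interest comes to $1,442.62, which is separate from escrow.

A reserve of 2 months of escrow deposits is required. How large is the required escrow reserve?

School district tax — $2,282.28
Ground rent — $656.88
Municipal property tax — $8,592.12
County property tax — $2,694.48 × 2 = $5,388.96
Homeowner's insurance — $1,371.12
Total per year = $18,291.36
Monthly = $18,291.36 / 12 = $1,524.28
Reserve = 2 × $1,524.28 = $3,048.56

$3,048.56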